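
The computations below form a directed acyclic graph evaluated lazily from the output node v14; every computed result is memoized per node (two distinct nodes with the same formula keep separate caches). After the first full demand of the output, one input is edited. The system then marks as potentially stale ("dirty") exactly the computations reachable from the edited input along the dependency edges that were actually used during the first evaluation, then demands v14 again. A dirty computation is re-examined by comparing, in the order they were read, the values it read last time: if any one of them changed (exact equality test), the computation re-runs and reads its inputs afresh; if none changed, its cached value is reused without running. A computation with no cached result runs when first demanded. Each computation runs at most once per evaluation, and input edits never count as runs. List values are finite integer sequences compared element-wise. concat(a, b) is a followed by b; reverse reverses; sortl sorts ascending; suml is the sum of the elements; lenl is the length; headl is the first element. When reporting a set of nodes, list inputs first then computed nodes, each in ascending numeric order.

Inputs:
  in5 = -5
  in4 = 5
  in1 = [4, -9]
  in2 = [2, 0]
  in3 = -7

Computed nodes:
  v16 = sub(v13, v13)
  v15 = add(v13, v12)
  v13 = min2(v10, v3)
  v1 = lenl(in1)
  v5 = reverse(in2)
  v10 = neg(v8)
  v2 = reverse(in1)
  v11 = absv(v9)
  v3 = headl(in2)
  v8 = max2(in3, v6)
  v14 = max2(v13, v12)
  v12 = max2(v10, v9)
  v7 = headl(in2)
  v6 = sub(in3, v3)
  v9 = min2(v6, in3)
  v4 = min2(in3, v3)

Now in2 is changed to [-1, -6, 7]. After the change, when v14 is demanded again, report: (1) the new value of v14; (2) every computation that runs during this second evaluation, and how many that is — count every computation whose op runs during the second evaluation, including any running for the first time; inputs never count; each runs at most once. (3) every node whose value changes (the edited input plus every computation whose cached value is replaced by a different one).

First demand of the output computes:
  v3 = headl([2, 0]) = 2
  v6 = sub(-7, 2) = -9
  v8 = max2(-7, -9) = -7
  v9 = min2(-9, -7) = -9
  v10 = neg(-7) = 7
  v12 = max2(7, -9) = 7
  v13 = min2(7, 2) = 2
  v14 = max2(2, 7) = 7

After the edit, cleaning proceeds:
  v3: a read changed (in2 [2, 0]->[-1, -6, 7]) — executes, giving -1.
  v6: a read changed (v3 2->-1) — executes, giving -6.
  v8: a read changed (v6 -9->-6) — executes, giving -6.
  v9: a read changed (v6 -9->-6) — executes, giving -7.
  v10: a read changed (v8 -7->-6) — executes, giving 6.
  v12: a read changed (v10 7->6; v9 -9->-7) — executes, giving 6.
  v13: a read changed (v10 7->6; v3 2->-1) — executes, giving -1.
  v14: a read changed (v13 2->-1; v12 7->6) — executes, giving 6.

Demanding v14 again yields 6.
8 computations run: v3, v6, v8, v9, v10, v12, v13, v14.
The nodes whose values change: in2, v3, v6, v8, v9, v10, v12, v13, v14.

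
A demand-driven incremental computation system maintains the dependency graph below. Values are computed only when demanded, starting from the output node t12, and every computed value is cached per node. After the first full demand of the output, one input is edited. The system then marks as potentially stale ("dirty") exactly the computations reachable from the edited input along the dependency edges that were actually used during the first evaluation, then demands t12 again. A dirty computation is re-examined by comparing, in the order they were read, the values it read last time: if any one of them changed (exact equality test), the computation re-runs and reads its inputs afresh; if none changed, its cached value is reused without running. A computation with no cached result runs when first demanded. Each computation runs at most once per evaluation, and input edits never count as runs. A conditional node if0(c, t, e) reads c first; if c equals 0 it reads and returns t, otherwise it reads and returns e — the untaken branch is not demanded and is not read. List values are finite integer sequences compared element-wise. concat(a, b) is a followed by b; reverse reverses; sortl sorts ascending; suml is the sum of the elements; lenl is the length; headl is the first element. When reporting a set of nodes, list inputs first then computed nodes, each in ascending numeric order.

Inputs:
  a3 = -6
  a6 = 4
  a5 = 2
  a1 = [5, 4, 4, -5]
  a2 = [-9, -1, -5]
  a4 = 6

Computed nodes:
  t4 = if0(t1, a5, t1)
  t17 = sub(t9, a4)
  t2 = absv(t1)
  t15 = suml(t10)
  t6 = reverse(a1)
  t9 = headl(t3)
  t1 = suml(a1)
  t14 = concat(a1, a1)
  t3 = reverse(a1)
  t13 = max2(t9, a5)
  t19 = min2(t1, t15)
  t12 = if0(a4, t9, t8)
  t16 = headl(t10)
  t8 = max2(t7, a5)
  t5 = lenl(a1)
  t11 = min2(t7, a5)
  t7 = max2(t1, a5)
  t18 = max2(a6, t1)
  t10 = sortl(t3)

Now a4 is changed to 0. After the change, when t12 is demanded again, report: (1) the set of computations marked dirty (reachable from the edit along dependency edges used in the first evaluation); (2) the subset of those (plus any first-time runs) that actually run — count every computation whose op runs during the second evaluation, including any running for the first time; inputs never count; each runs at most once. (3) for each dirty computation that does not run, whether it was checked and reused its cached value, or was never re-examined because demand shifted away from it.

First evaluation (everything demanded from the output):
  t1 = suml([5, 4, 4, -5]) = 8
  t7 = max2(8, 2) = 8
  t8 = max2(8, 2) = 8
  t12 = if0(a4=6 -> else branch t8) = 8

Propagation after the edit:
  t3: demanded for the first time — runs, produces [-5, 4, 4, 5].
  t9: demanded for the first time — runs, produces -5.
  t12: runs — a4 6->0; result -5.

Key observation: a condition flipped, so demand reaches new nodes — t3, t9 run for the first time.

Marked dirty: t12.
Computations that run: t3, t9, t12 — 3 in total.
Every dirty computation ran.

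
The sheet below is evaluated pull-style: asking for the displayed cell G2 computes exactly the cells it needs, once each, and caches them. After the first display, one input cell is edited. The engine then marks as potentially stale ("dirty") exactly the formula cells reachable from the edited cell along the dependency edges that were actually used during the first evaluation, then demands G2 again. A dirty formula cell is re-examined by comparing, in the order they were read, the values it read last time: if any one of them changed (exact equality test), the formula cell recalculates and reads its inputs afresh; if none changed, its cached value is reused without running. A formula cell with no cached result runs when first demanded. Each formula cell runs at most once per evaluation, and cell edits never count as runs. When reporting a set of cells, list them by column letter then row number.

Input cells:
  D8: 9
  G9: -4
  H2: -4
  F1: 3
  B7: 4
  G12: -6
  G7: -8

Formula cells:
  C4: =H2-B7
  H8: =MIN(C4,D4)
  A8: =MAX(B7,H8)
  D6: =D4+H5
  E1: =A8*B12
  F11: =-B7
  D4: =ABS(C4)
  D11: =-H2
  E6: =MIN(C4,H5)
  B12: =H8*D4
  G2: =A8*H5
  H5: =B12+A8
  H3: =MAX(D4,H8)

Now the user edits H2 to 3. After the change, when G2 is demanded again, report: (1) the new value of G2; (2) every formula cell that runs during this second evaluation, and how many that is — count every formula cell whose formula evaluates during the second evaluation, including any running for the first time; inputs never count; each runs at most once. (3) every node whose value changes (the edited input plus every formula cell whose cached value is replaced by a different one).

Demanding G2 again yields 12.
7 formula cells run: A8, B12, C4, D4, G2, H5, H8.
The nodes whose values change: B12, C4, D4, G2, H2, H5, H8.

First demand of the output computes:
  C4 = -4 - 4 = -8
  D4 = ABS(-8) = 8
  H8 = MIN(-8, 8) = -8
  A8 = MAX(4, -8) = 4
  B12 = -8 * 8 = -64
  H5 = -64 + 4 = -60
  G2 = 4 * -60 = -240

After the edit, cleaning proceeds:
  C4: a read changed (H2 -4->3) — executes, giving -1.
  D4: a read changed (C4 -8->-1) — executes, giving 1.
  H8: a read changed (C4 -8->-1; D4 8->1) — executes, giving -1.
  A8: a read changed (H8 -8->-1) — executes, giving 4 — identical to its old value.
  B12: a read changed (H8 -8->-1; D4 8->1) — executes, giving -1.
  H5: a read changed (B12 -64->-1) — executes, giving 3.
  G2: a read changed (H5 -60->3) — executes, giving 12.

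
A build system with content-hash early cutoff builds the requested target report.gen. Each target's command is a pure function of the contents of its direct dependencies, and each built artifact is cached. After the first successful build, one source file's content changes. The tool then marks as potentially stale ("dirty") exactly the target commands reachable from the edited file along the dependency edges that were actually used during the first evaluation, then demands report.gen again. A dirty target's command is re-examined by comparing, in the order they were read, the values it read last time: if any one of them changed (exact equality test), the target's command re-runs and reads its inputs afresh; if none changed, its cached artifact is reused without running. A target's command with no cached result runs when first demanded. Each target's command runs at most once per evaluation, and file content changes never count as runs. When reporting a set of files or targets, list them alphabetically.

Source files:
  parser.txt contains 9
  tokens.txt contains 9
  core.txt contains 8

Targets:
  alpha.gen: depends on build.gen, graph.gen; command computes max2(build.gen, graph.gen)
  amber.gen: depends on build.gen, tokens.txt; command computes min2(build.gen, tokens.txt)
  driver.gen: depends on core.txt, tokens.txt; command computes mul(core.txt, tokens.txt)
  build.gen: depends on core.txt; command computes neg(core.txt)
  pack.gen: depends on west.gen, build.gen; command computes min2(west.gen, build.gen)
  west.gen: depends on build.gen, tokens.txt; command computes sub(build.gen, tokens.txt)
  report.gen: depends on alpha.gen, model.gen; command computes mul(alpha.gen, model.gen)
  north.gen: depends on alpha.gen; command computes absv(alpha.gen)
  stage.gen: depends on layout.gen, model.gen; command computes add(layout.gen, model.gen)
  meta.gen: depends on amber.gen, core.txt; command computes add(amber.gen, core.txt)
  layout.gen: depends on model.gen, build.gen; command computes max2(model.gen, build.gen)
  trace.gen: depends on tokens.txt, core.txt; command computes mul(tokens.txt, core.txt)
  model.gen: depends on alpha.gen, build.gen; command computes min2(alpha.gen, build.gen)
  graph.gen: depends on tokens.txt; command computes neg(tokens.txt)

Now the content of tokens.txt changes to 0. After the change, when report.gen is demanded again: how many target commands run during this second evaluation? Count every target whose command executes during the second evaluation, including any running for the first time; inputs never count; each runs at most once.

First evaluation (everything demanded from the output):
  build.gen = neg(8) = -8
  graph.gen = neg(9) = -9
  alpha.gen = max2(-8, -9) = -8
  model.gen = min2(-8, -8) = -8
  report.gen = mul(-8, -8) = 64

Propagation after the edit:
  graph.gen: runs — tokens.txt 9->0; result 0.
  alpha.gen: runs — graph.gen -9->0; result 0.
  model.gen: runs — alpha.gen -8->0; result -8 (same value as before).
  report.gen: runs — alpha.gen -8->0; result 0.

Target commands that run: alpha.gen, graph.gen, model.gen, report.gen — 4 in total.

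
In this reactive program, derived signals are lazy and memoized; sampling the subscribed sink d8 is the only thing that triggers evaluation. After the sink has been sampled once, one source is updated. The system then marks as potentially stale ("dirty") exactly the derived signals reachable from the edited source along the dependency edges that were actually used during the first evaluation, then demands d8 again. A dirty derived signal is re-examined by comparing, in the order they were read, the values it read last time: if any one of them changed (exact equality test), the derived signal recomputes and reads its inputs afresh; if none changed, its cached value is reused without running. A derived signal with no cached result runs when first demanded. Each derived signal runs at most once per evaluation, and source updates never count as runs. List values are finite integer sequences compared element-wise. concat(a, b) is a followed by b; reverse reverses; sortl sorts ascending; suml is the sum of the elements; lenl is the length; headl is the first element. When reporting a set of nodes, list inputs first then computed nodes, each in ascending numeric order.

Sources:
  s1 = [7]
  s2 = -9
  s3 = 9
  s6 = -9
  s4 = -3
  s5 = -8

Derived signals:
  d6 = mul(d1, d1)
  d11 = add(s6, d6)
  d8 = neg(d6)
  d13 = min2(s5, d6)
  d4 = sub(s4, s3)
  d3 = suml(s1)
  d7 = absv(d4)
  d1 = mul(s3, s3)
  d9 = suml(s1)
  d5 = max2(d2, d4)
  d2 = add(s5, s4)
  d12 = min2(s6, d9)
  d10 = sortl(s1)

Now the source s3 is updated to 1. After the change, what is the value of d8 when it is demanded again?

First demand of the output computes:
  d1 = mul(9, 9) = 81
  d6 = mul(81, 81) = 6561
  d8 = neg(6561) = -6561

After the edit, cleaning proceeds:
  d1: a read changed (s3 9->1; s3 9->1) — executes, giving 1.
  d6: a read changed (d1 81->1; d1 81->1) — executes, giving 1.
  d8: a read changed (d6 6561->1) — executes, giving -1.

Demanding d8 again yields -1.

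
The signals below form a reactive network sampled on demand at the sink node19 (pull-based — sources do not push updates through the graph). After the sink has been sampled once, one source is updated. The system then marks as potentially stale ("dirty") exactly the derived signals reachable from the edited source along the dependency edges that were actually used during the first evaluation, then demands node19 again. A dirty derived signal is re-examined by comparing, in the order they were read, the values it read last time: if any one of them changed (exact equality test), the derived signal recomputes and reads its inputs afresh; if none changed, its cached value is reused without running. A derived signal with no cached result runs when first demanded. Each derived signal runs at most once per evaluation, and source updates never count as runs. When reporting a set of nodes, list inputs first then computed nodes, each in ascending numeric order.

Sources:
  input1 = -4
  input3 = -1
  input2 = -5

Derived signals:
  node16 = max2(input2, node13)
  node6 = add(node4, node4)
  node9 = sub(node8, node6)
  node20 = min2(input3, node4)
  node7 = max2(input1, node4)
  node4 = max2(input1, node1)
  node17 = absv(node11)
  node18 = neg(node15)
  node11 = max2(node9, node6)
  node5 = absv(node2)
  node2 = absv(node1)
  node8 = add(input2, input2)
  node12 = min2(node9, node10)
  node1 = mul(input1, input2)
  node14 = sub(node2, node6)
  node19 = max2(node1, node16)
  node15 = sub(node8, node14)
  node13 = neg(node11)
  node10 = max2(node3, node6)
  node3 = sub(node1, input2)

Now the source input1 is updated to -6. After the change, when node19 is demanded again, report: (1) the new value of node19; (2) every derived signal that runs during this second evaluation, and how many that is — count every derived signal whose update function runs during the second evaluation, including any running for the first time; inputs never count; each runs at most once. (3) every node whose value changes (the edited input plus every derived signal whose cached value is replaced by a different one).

node19 now evaluates to 30.
Run set: node1, node4, node6, node9, node11, node13, node16, node19 (8 run).
Changed values: input1, node1, node4, node6, node9, node11, node13, node19.

Initial pass — values computed on the first demand:
  node1 = mul(-4, -5) = 20
  node4 = max2(-4, 20) = 20
  node6 = add(20, 20) = 40
  node8 = add(-5, -5) = -10
  node9 = sub(-10, 40) = -50
  node11 = max2(-50, 40) = 40
  node13 = neg(40) = -40
  node16 = max2(-5, -40) = -5
  node19 = max2(20, -5) = 20

Second demand — change propagation:
  node1: re-runs because input1 -4->-6; new result 30.
  node4: re-runs because input1 -4->-6; node1 20->30; new result 30.
  node6: re-runs because node4 20->30; node4 20->30; new result 60.
  node9: re-runs because node6 40->60; new result -70.
  node11: re-runs because node9 -50->-70; node6 40->60; new result 60.
  node13: re-runs because node11 40->60; new result -60.
  node16: re-runs because node13 -40->-60; new result -5 (unchanged).
  node19: re-runs because node1 20->30; new result 30.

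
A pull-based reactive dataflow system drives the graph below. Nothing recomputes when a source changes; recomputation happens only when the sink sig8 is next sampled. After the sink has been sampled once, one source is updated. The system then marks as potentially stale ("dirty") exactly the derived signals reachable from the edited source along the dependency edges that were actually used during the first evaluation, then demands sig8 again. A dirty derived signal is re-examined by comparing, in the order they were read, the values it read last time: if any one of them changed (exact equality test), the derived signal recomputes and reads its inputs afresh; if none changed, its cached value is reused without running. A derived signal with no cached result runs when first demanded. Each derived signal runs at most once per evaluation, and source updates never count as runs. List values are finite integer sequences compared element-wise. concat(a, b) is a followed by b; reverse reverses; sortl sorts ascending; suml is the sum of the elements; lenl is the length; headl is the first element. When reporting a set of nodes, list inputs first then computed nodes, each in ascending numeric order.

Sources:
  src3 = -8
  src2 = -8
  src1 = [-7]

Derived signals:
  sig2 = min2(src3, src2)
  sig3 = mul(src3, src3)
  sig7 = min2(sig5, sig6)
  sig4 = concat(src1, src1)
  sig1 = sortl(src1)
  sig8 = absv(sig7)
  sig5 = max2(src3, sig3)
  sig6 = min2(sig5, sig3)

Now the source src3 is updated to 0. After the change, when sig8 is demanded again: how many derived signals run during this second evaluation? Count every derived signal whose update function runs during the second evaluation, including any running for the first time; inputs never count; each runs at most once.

Derived signals that run: sig3, sig5, sig6, sig7, sig8 — 5 in total.

First evaluation (everything demanded from the output):
  sig3 = mul(-8, -8) = 64
  sig5 = max2(-8, 64) = 64
  sig6 = min2(64, 64) = 64
  sig7 = min2(64, 64) = 64
  sig8 = absv(64) = 64

Propagation after the edit:
  sig3: runs — src3 -8->0; src3 -8->0; result 0.
  sig5: runs — src3 -8->0; sig3 64->0; result 0.
  sig6: runs — sig5 64->0; sig3 64->0; result 0.
  sig7: runs — sig5 64->0; sig6 64->0; result 0.
  sig8: runs — sig7 64->0; result 0.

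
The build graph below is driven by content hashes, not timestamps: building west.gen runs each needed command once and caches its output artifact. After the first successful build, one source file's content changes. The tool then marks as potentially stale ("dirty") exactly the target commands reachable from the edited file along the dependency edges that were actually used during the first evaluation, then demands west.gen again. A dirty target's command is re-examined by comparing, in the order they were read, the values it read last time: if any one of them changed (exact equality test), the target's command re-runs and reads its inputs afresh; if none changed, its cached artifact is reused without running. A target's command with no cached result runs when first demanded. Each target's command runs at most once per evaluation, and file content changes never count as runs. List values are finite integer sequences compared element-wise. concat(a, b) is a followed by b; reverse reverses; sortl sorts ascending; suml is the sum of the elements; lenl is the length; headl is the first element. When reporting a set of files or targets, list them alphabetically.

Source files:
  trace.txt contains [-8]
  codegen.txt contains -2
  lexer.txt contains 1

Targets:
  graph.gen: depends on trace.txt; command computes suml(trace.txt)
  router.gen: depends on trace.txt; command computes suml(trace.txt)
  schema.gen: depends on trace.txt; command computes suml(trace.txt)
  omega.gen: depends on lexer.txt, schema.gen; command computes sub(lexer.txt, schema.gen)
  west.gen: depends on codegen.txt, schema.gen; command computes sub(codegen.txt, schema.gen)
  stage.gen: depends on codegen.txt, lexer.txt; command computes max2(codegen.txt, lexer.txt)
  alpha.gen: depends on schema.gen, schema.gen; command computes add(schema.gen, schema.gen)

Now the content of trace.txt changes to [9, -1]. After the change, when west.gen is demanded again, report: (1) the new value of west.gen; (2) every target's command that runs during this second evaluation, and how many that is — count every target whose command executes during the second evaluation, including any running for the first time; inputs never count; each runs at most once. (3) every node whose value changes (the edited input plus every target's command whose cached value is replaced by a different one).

west.gen now evaluates to -10.
Run set: schema.gen, west.gen (2 run).
Changed values: schema.gen, trace.txt, west.gen.

Initial pass — values computed on the first demand:
  schema.gen = suml([-8]) = -8
  west.gen = sub(-2, -8) = 6

Second demand — change propagation:
  schema.gen: re-runs because trace.txt [-8]->[9, -1]; new result 8.
  west.gen: re-runs because schema.gen -8->8; new result -10.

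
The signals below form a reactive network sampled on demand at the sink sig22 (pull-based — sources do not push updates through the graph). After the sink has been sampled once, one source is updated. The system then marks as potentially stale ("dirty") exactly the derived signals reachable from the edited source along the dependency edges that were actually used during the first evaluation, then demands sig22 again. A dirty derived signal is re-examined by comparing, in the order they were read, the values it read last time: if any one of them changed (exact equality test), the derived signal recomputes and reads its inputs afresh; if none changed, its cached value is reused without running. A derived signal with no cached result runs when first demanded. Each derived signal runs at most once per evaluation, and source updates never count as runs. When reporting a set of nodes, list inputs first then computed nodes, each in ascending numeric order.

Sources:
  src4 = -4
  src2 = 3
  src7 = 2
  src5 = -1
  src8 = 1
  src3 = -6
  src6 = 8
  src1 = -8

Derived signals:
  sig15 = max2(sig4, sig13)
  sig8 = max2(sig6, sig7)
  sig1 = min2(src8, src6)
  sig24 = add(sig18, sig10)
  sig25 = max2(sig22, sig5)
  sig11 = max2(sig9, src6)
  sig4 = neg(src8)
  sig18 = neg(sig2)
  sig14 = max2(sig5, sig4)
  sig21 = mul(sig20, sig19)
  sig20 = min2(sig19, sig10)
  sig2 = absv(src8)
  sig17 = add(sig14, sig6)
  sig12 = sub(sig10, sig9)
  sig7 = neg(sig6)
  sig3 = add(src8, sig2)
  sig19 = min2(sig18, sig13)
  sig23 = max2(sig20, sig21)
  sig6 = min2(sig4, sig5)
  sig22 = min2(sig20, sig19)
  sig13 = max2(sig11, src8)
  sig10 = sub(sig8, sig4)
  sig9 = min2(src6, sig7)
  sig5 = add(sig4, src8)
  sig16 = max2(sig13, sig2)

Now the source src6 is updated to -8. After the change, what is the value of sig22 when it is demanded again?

Initial pass — values computed on the first demand:
  sig2 = absv(1) = 1
  sig4 = neg(1) = -1
  sig5 = add(-1, 1) = 0
  sig6 = min2(-1, 0) = -1
  sig7 = neg(-1) = 1
  sig8 = max2(-1, 1) = 1
  sig9 = min2(8, 1) = 1
  sig10 = sub(1, -1) = 2
  sig11 = max2(1, 8) = 8
  sig13 = max2(8, 1) = 8
  sig18 = neg(1) = -1
  sig19 = min2(-1, 8) = -1
  sig20 = min2(-1, 2) = -1
  sig22 = min2(-1, -1) = -1

Second demand — change propagation:
  sig9: re-runs because src6 8->-8; new result -8.
  sig11: re-runs because sig9 1->-8; src6 8->-8; new result -8.
  sig13: re-runs because sig11 8->-8; new result 1.
  sig19: re-runs because sig13 8->1; new result -1 (unchanged).
  sig20: re-examined; everything it read last time is the same (sig19 unchanged, sig10 unchanged) — cache -1 kept, no run.
  sig22: re-examined; everything it read last time is the same (sig20 unchanged, sig19 unchanged) — cache -1 kept, no run.

The important point: sig19 recomputes to an identical value, and the output ends up unchanged.

sig22 now evaluates to -1.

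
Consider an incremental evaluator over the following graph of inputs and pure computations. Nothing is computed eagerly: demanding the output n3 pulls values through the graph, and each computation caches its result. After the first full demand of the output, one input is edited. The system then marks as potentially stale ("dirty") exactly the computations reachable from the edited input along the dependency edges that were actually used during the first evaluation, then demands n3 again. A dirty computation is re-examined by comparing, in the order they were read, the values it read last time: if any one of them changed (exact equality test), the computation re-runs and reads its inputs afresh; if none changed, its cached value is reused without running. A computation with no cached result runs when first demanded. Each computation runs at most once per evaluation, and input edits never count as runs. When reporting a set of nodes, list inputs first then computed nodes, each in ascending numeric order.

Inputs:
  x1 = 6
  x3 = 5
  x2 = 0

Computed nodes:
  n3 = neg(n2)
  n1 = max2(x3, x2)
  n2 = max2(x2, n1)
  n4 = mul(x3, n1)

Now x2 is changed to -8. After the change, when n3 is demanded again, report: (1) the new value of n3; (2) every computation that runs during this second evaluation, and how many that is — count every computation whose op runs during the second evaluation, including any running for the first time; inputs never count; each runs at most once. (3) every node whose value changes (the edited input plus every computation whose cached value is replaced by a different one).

n3 now evaluates to -5.
Run set: n1, n2 (2 run).
Changed values: x2.
The important point: at n3 every value read last time is unchanged, so the dirty flag clears without a run.

Initial pass — values computed on the first demand:
  n1 = max2(5, 0) = 5
  n2 = max2(0, 5) = 5
  n3 = neg(5) = -5

Second demand — change propagation:
  n1: re-runs because x2 0->-8; new result 5 (unchanged).
  n2: re-runs because x2 0->-8; new result 5 (unchanged).
  n3: re-examined; everything it read last time is the same (n2 unchanged) — cache -5 kept, no run.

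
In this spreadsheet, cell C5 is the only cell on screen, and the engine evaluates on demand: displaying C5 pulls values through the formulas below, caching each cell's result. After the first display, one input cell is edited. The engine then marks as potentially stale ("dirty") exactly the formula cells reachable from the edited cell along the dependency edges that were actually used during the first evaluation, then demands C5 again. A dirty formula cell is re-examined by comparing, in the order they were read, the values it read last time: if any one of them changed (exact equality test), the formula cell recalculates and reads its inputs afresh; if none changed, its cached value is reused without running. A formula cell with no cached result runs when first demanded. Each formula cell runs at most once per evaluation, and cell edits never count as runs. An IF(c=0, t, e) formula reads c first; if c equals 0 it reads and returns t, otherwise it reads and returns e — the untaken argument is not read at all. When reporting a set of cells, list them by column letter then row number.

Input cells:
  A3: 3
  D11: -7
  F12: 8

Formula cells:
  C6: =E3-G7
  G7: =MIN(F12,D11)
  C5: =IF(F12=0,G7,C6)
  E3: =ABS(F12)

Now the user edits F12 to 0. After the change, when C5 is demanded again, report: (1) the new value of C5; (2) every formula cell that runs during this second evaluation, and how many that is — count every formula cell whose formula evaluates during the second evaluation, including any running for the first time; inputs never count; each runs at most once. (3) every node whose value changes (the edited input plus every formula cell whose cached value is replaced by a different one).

Initial pass — values computed on the first demand:
  E3 = ABS(8) = 8
  G7 = MIN(8, -7) = -7
  C6 = 8 - -7 = 15
  C5 = IF(F12=0: F12=8 -> else branch C6) = 15

Second demand — change propagation:
  E3: dirty yet unreached — the second evaluation never asks for it.
  G7: re-runs because F12 8->0; new result -7 (unchanged).
  C6: dirty yet unreached — the second evaluation never asks for it.
  C5: re-runs because F12 8->0; new result -7.

The important point: the flipped condition redirects demand; C6, E3 are left stale, never re-checked.

C5 now evaluates to -7.
Run set: C5, G7 (2 run).
Changed values: C5, F12.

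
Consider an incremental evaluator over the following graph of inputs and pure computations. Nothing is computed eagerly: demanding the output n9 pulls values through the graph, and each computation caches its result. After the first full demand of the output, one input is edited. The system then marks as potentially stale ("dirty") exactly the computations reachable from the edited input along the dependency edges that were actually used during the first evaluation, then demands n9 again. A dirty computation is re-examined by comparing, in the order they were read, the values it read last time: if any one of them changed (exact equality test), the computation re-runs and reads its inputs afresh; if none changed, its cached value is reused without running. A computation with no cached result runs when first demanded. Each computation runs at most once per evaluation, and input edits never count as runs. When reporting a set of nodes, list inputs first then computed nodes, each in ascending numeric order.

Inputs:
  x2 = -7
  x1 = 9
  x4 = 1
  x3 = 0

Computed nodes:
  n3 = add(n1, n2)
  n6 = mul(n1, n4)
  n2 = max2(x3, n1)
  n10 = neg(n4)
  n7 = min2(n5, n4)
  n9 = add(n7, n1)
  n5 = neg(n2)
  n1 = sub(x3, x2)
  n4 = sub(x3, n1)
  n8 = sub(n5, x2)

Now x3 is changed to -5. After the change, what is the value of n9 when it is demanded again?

Initial pass — values computed on the first demand:
  n1 = sub(0, -7) = 7
  n2 = max2(0, 7) = 7
  n4 = sub(0, 7) = -7
  n5 = neg(7) = -7
  n7 = min2(-7, -7) = -7
  n9 = add(-7, 7) = 0

Second demand — change propagation:
  n1: re-runs because x3 0->-5; new result 2.
  n2: re-runs because x3 0->-5; n1 7->2; new result 2.
  n4: re-runs because x3 0->-5; n1 7->2; new result -7 (unchanged).
  n5: re-runs because n2 7->2; new result -2.
  n7: re-runs because n5 -7->-2; new result -7 (unchanged).
  n9: re-runs because n1 7->2; new result -5.

n9 now evaluates to -5.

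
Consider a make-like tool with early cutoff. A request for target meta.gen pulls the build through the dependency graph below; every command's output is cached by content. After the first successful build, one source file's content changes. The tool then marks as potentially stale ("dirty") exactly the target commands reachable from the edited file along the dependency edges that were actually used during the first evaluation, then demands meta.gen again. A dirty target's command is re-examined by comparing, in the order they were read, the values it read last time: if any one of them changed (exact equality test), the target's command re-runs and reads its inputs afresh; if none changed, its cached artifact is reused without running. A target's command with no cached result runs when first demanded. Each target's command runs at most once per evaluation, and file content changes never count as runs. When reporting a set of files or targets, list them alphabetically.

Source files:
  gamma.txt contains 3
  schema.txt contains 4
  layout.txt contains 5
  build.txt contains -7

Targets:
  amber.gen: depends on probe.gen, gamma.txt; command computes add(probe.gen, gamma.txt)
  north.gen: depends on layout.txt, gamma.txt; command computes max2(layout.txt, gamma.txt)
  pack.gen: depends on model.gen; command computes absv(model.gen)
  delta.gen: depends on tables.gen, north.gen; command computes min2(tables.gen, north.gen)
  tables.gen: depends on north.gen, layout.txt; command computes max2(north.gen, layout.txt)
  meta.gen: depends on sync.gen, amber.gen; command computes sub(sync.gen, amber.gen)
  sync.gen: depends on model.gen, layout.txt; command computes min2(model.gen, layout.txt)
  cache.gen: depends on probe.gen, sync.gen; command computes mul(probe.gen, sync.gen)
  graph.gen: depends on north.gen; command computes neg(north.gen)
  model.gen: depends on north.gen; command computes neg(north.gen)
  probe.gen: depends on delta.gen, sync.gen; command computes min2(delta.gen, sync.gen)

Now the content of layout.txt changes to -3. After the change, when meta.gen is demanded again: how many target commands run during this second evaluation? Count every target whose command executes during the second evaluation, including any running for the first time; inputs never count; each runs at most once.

8 target commands run: amber.gen, delta.gen, meta.gen, model.gen, north.gen, probe.gen, sync.gen, tables.gen.

First demand of the output computes:
  north.gen = max2(5, 3) = 5
  model.gen = neg(5) = -5
  sync.gen = min2(-5, 5) = -5
  tables.gen = max2(5, 5) = 5
  delta.gen = min2(5, 5) = 5
  probe.gen = min2(5, -5) = -5
  amber.gen = add(-5, 3) = -2
  meta.gen = sub(-5, -2) = -3

After the edit, cleaning proceeds:
  north.gen: a read changed (layout.txt 5->-3) — executes, giving 3.
  model.gen: a read changed (north.gen 5->3) — executes, giving -3.
  sync.gen: a read changed (model.gen -5->-3; layout.txt 5->-3) — executes, giving -3.
  tables.gen: a read changed (north.gen 5->3; layout.txt 5->-3) — executes, giving 3.
  delta.gen: a read changed (tables.gen 5->3; north.gen 5->3) — executes, giving 3.
  probe.gen: a read changed (delta.gen 5->3; sync.gen -5->-3) — executes, giving -3.
  amber.gen: a read changed (probe.gen -5->-3) — executes, giving 0.
  meta.gen: a read changed (sync.gen -5->-3; amber.gen -2->0) — executes, giving -3 — identical to its old value.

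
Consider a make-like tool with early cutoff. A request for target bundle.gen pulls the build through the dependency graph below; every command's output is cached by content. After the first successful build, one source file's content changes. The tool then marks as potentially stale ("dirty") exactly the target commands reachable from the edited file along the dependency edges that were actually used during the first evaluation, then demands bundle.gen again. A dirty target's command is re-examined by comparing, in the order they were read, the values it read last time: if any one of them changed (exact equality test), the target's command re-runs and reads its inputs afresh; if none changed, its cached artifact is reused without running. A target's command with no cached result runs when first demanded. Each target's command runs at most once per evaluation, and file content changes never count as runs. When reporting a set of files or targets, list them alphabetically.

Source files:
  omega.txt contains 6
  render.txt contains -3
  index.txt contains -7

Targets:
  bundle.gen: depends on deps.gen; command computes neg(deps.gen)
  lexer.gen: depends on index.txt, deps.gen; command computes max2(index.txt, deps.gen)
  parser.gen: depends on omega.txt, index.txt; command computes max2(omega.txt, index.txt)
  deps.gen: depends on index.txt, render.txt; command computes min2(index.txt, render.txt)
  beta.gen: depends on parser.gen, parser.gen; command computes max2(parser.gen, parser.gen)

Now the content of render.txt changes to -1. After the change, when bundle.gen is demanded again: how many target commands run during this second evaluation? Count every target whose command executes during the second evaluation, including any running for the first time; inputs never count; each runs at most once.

First demand of the output computes:
  deps.gen = min2(-7, -3) = -7
  bundle.gen = neg(-7) = 7

After the edit, cleaning proceeds:
  deps.gen: a read changed (render.txt -3->-1) — executes, giving -7 — identical to its old value.
  bundle.gen: dirty, but its reads are unchanged (deps.gen unchanged); cached 7 stands.

Note the absorption at deps.gen: it re-runs yet its value is the same, leaving the output's value untouched.

1 target commands run: deps.gen.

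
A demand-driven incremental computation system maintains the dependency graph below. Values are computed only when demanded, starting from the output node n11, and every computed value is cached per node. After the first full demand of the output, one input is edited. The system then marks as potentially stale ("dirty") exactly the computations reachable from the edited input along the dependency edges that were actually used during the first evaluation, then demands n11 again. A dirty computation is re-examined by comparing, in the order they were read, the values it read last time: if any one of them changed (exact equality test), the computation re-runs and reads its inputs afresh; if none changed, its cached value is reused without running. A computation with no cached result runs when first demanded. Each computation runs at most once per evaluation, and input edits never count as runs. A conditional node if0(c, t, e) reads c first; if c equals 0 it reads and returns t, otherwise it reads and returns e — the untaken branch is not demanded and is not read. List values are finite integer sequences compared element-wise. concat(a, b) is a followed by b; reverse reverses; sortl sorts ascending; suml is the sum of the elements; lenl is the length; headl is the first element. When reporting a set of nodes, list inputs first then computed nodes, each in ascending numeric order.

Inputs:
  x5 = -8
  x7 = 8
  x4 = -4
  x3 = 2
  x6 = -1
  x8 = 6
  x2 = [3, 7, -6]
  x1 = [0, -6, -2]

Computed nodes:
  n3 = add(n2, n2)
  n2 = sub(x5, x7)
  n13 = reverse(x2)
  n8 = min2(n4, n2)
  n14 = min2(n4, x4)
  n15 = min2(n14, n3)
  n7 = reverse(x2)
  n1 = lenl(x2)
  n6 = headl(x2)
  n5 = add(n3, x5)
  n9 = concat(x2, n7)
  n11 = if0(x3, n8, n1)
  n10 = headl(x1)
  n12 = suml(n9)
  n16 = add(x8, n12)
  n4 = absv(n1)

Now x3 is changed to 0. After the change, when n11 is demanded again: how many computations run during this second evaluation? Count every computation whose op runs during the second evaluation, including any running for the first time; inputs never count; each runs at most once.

Computations that run: n2, n4, n8, n11 — 4 in total.
Key observation: a condition flipped, so demand reaches new nodes — n2, n4, n8 run for the first time.

First evaluation (everything demanded from the output):
  n1 = lenl([3, 7, -6]) = 3
  n11 = if0(x3=2 -> else branch n1) = 3

Propagation after the edit:
  n2: demanded for the first time — runs, produces -16.
  n4: demanded for the first time — runs, produces 3.
  n8: demanded for the first time — runs, produces -16.
  n11: runs — x3 2->0; result -16.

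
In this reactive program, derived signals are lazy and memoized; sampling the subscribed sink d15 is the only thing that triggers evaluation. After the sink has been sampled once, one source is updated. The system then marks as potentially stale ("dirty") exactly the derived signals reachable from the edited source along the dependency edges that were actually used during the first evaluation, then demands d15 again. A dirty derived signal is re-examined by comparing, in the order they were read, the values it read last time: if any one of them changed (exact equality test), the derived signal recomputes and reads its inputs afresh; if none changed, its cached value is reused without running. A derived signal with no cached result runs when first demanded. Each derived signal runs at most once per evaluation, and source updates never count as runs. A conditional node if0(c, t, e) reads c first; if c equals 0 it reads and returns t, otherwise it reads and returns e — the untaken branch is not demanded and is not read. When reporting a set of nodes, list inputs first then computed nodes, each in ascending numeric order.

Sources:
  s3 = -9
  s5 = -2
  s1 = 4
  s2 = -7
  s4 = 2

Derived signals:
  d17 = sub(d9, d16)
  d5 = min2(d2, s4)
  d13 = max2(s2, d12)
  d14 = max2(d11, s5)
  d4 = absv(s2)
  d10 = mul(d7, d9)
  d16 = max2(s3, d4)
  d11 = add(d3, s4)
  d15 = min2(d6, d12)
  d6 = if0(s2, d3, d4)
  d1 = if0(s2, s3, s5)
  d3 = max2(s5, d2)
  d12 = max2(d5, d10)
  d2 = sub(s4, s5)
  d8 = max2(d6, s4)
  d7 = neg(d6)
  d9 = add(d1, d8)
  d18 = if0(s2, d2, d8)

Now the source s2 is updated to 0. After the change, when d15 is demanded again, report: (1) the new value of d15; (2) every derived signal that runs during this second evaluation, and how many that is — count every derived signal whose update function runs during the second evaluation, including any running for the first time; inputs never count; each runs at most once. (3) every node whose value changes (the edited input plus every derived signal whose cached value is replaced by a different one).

Demanding d15 again yields 4.
9 derived signals run: d1, d3, d6, d7, d8, d9, d10, d12, d15.
The nodes whose values change: s2, d1, d6, d7, d8, d9, d10, d12, d15.
Note the branch switch — demand abandons d4, which is never re-examined.

First demand of the output computes:
  d1 = if0(s2=-7 -> else branch s5) = -2
  d2 = sub(2, -2) = 4
  d4 = absv(-7) = 7
  d5 = min2(4, 2) = 2
  d6 = if0(s2=-7 -> else branch d4) = 7
  d7 = neg(7) = -7
  d8 = max2(7, 2) = 7
  d9 = add(-2, 7) = 5
  d10 = mul(-7, 5) = -35
  d12 = max2(2, -35) = 2
  d15 = min2(7, 2) = 2

After the edit, cleaning proceeds:
  d1: a read changed (s2 -7->0) — executes, giving -9.
  d3: had never run; runs now, result 4.
  d4: stays stale; no demand reaches it after the flip.
  d6: a read changed (s2 -7->0) — executes, giving 4.
  d7: a read changed (d6 7->4) — executes, giving -4.
  d8: a read changed (d6 7->4) — executes, giving 4.
  d9: a read changed (d1 -2->-9; d8 7->4) — executes, giving -5.
  d10: a read changed (d7 -7->-4; d9 5->-5) — executes, giving 20.
  d12: a read changed (d10 -35->20) — executes, giving 20.
  d15: a read changed (d6 7->4; d12 2->20) — executes, giving 4.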